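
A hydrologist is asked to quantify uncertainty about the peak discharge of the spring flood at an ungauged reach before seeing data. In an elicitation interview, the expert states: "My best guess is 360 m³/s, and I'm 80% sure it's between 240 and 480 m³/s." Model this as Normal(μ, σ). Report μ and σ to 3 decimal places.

μ = 360.000, σ = 93.636

A symmetric 80% interval runs μ ± z·σ with z = 1.282.
Half-width = 120, so σ = 120/1.282 = 93.636.
μ is the stated best guess, 360.000.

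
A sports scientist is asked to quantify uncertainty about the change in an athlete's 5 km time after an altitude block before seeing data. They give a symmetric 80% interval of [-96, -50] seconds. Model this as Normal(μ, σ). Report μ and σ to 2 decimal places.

μ = -73.00, σ = 17.95

A symmetric 80% interval runs μ ± z·σ with z = 1.282.
Half-width = 23, so σ = 23/1.282 = 17.95.
μ is the interval midpoint, -73.00.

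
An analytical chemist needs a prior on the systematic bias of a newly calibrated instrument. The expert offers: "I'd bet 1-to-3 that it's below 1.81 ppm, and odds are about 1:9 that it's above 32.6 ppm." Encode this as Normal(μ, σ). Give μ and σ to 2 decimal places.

μ = 12.43, σ = 15.74

The p-quantile of Normal(μ,σ) is μ + z_p·σ, with z_{0.25} = -0.6745 and z_{0.9} = 1.282.
Eliminate σ: μ = (z₂·x₁ − z₁·x₂)/(z₂ − z₁) = (1.282·1.81 − (-0.6745)·32.6)/1.956 = 12.43.
Then σ = (x₂ − x₁)/(z₂ − z₁) = (32.6 − 1.81)/1.956 = 15.74.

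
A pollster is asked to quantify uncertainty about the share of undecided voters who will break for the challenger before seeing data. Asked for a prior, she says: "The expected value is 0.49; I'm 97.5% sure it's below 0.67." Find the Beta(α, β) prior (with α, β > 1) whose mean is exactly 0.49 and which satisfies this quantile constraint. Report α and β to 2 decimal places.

α ≈ 13.90, β ≈ 14.47

With mean 0.49 fixed, write α = 0.49s, β = 0.51s where s = α+β.
Need P(θ < 0.67) = 0.975 under Beta(0.49s, 0.51s). Normal approximation: (q−m)/√(m(1−m)/s) ≈ z_{0.975} = 1.96, so s ≈ 0.49·0.51·(1.96)²/(0.67−0.49)² = 29.6.
At s = 29.6: P(θ<0.67) ≈ 0.977. Adjusting to match 0.975 gives s ≈ 28.37.
So α = 0.49·28.37 ≈ 13.90, β = 0.51·28.37 ≈ 14.47.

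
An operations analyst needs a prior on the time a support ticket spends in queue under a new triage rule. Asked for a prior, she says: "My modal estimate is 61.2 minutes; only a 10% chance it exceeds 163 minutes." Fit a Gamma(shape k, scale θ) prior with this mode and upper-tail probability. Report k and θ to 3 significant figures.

k ≈ 3, θ ≈ 30.7

Gamma(k,θ) with k>1 has mode (k−1)θ, so θ = 61.2/(k−1).
Need P(X < 163) = 0.9 with θ tied to k this way. Start at k = 2, θ = 61.2: P(X<163) ≈ 0.745.
Too low — raise k to concentrate. Iterating converges to k ≈ 3.
Then θ = 61.2/(3−1) ≈ 30.7.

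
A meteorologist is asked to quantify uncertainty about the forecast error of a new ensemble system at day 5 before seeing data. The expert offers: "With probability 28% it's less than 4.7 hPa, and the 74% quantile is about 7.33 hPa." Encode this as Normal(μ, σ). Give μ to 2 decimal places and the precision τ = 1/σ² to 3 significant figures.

The p-quantile of Normal(μ,σ) is μ + z_p·σ, with z_{0.28} = -0.5828 and z_{0.74} = 0.6433.
Eliminate σ: μ = (z₂·x₁ − z₁·x₂)/(z₂ − z₁) = (0.6433·4.7 − (-0.5828)·7.33)/1.226 = 5.95.
Then σ = (x₂ − x₁)/(z₂ − z₁) = (7.33 − 4.7)/1.226 = 2.14.
Precision τ = 1/σ² = 1/2.145² = 0.217.

μ = 5.95, τ = 0.217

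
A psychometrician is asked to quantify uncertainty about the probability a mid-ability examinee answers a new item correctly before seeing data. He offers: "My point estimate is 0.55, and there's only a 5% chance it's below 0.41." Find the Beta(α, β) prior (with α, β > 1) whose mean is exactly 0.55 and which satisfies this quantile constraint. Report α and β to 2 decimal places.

α ≈ 18.76, β ≈ 15.35

With mean 0.55 fixed, write α = 0.55s, β = 0.45s where s = α+β.
Need P(θ < 0.41) = 0.05 under Beta(0.55s, 0.45s). Normal approximation: (q−m)/√(m(1−m)/s) ≈ z_{0.05} = -1.64, so s ≈ 0.55·0.45·(-1.64)²/(0.41−0.55)² = 34.2.
At s = 34.2: P(θ<0.41) ≈ 0.050. Adjusting to match 0.05 gives s ≈ 34.12.
So α = 0.55·34.12 ≈ 18.76, β = 0.45·34.12 ≈ 15.35.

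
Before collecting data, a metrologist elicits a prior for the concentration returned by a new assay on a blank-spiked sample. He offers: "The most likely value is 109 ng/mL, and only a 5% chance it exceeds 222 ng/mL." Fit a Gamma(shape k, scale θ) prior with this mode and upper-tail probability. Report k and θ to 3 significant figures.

Gamma(k,θ) with k>1 has mode (k−1)θ, so θ = 109/(k−1).
Need P(X < 222) = 0.95 with θ tied to k this way. Start at k = 2, θ = 109: P(X<222) ≈ 0.604.
Too low — raise k to concentrate. Iterating converges to k ≈ 6.47.
Then θ = 109/(6.47−1) ≈ 19.9.

k ≈ 6.47, θ ≈ 19.9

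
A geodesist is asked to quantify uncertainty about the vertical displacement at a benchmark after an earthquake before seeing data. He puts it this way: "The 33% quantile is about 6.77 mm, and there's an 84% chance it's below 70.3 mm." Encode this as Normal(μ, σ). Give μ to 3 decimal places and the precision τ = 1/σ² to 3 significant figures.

μ = 26.254, τ = 0.00051

For Normal(μ,σ), the p-quantile is μ + z_p·σ. Here z_{0.33} = -0.4399, z_{0.84} = 0.9945.
So 6.77 = μ − 0.4399σ and 70.3 = μ + 0.9945σ.
Subtracting: σ = (70.3 − 6.77)/(0.9945 − (-0.4399)) = 44.291.
Then μ = 6.77 − (-0.4399)·44.291 = 26.254.
Precision τ = 1/σ² = 1/44.29² = 0.00051.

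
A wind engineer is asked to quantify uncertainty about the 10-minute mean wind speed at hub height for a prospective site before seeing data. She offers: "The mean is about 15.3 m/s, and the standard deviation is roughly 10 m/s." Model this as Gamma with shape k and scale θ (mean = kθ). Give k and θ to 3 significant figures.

k ≈ 2.34, θ ≈ 6.54

For Gamma(k, scale θ): mean = kθ, variance = kθ², so CV = 1/√k.
CV = SD/mean = 10/15.3 = 0.6536, hence k = 1/CV² = 2.34.
Then θ = mean/k = 15.3/2.34 = 6.54.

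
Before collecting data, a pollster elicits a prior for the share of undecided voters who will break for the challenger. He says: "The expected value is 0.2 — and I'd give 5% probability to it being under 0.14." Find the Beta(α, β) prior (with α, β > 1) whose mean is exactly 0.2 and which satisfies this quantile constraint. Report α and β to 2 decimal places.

α ≈ 21.39, β ≈ 85.58

With mean 0.2 fixed, write α = 0.2s, β = 0.8s where s = α+β.
Need P(θ < 0.14) = 0.05 under Beta(0.2s, 0.8s). Normal approximation: (q−m)/√(m(1−m)/s) ≈ z_{0.05} = -1.64, so s ≈ 0.2·0.8·(-1.64)²/(0.14−0.2)² = 120.2.
At s = 120.2: P(θ<0.14) ≈ 0.040. Adjusting to match 0.05 gives s ≈ 106.97.
So α = 0.2·106.97 ≈ 21.39, β = 0.8·106.97 ≈ 85.58.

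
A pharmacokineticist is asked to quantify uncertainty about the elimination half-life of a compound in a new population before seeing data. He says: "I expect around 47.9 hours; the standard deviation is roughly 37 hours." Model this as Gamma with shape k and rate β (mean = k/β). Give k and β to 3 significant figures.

k ≈ 1.68, β ≈ 0.035

For Gamma(k, rate β): mean = k/β, variance = k/β², so CV = 1/√k.
CV = SD/mean = 37/47.9 = 0.7724, hence k = 1/CV² = 1.68.
Then β = k/mean = 1.68/47.9 = 0.035.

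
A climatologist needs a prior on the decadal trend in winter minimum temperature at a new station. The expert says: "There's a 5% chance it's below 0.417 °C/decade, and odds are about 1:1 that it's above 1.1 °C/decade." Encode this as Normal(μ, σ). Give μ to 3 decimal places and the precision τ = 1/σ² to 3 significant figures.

μ = 1.100, τ = 5.8

The p-quantile of Normal(μ,σ) is μ + z_p·σ, with z_{0.05} = -1.645 and z_{0.5} = 0.
Eliminate σ: μ = (z₂·x₁ − z₁·x₂)/(z₂ − z₁) = (0·0.417 − (-1.645)·1.1)/1.645 = 1.100.
Then σ = (x₂ − x₁)/(z₂ − z₁) = (1.1 − 0.417)/1.645 = 0.415.
Precision τ = 1/σ² = 1/0.4152² = 5.8.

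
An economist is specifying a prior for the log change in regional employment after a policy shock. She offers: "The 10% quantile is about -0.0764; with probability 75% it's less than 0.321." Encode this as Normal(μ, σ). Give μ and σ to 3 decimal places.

μ = 0.184, σ = 0.203

For Normal(μ,σ), the p-quantile is μ + z_p·σ. Here z_{0.1} = -1.282, z_{0.75} = 0.6745.
So -0.0764 = μ − 1.282σ and 0.321 = μ + 0.6745σ.
Subtracting: σ = (0.321 − -0.0764)/(0.6745 − (-1.282)) = 0.203.
Then μ = -0.0764 − (-1.282)·0.203 = 0.184.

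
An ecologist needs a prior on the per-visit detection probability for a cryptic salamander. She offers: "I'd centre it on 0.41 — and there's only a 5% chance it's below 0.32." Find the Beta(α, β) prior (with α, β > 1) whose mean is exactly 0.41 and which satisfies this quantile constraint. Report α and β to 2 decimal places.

With mean 0.41 fixed, write α = 0.41s, β = 0.59s where s = α+β.
Need P(θ < 0.32) = 0.05 under Beta(0.41s, 0.59s). Normal approximation: (q−m)/√(m(1−m)/s) ≈ z_{0.05} = -1.64, so s ≈ 0.41·0.59·(-1.64)²/(0.32−0.41)² = 80.8.
At s = 80.8: P(θ<0.32) ≈ 0.047. Adjusting to match 0.05 gives s ≈ 77.57.
So α = 0.41·77.57 ≈ 31.80, β = 0.59·77.57 ≈ 45.77.

α ≈ 31.80, β ≈ 45.77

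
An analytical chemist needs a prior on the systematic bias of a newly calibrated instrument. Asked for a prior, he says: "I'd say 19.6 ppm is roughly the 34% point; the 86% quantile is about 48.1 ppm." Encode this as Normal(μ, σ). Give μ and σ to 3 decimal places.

μ = 27.475, σ = 19.092

For Normal(μ,σ), the p-quantile is μ + z_p·σ. Here z_{0.34} = -0.4125, z_{0.86} = 1.08.
So 19.6 = μ − 0.4125σ and 48.1 = μ + 1.08σ.
Subtracting: σ = (48.1 − 19.6)/(1.08 − (-0.4125)) = 19.092.
Then μ = 19.6 − (-0.4125)·19.092 = 27.475.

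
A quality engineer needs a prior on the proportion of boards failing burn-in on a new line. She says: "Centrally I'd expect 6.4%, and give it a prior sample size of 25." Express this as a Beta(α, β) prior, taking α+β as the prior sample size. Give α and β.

α = 1.6, β = 23.4

Under the effective-sample-size interpretation, Beta(α, β) has prior mean α/(α+β) and prior sample size α+β.
So α+β = 25 and α/(α+β) = 0.064, giving α = 0.064·25 = 1.6 and β = 25 − 1.6 = 23.4.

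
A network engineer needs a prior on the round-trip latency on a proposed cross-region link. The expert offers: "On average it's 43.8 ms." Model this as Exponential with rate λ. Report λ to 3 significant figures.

λ ≈ 0.0228

Exponential mean = 1/λ, so λ = 1/43.8 = 0.0228.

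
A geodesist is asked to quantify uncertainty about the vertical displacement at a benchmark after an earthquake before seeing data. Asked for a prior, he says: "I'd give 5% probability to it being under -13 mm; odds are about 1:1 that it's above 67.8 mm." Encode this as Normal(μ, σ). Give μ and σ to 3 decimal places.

For Normal(μ,σ), the p-quantile is μ + z_p·σ. Here z_{0.05} = -1.645, z_{0.5} = 0.
So -13 = μ − 1.645σ and 67.8 = μ + 0σ.
Subtracting: σ = (67.8 − -13)/(0 − (-1.645)) = 49.123.
Then μ = -13 − (-1.645)·49.123 = 67.800.

μ = 67.800, σ = 49.123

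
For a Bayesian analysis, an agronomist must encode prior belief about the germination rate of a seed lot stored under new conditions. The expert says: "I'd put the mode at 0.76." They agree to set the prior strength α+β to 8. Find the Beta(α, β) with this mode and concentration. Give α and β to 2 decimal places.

α = 5.56, β = 2.44

For α,β > 1 the Beta mode is (α−1)/(α+β−2). With α+β = 8, the mode is (α−1)/6.
Set (α−1)/6 = 0.76 → α = 1 + 0.76·6 = 5.56.
β = 8 − α = 2.44.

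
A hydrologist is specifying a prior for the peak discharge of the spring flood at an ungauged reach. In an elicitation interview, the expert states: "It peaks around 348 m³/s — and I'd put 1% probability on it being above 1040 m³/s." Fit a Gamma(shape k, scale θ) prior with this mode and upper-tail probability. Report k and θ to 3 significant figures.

Gamma(k,θ) with k>1 has mode (k−1)θ, so θ = 348/(k−1).
Need P(X < 1040) = 0.99 with θ tied to k this way. Start at k = 2, θ = 348: P(X<1040) ≈ 0.799.
Too low — raise k to concentrate. Iterating converges to k ≈ 4.76.
Then θ = 348/(4.76−1) ≈ 92.6.

k ≈ 4.76, θ ≈ 92.6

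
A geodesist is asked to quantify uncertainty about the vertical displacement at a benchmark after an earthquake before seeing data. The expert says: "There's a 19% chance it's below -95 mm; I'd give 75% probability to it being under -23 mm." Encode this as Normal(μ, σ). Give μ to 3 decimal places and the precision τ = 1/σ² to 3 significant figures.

μ = -54.283, τ = 0.000465

The p-quantile of Normal(μ,σ) is μ + z_p·σ, with z_{0.19} = -0.8779 and z_{0.75} = 0.6745.
Eliminate σ: μ = (z₂·x₁ − z₁·x₂)/(z₂ − z₁) = (0.6745·-95 − (-0.8779)·-23)/1.552 = -54.283.
Then σ = (x₂ − x₁)/(z₂ − z₁) = (-23 − -95)/1.552 = 46.380.
Precision τ = 1/σ² = 1/46.38² = 0.000465.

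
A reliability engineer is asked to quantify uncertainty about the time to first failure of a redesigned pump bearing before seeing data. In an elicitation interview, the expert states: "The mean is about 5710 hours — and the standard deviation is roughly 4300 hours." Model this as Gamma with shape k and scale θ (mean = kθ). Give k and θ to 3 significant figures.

k ≈ 1.76, θ ≈ 3240

For Gamma(k, scale θ): mean = kθ, variance = kθ², so CV = 1/√k.
CV = SD/mean = 4300/5710 = 0.7531, hence k = 1/CV² = 1.76.
Then θ = mean/k = 5710/1.76 = 3240.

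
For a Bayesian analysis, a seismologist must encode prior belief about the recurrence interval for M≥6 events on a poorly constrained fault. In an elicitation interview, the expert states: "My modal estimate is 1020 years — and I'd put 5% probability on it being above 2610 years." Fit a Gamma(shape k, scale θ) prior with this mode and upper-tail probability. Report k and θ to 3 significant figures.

Gamma(k,θ) with k>1 has mode (k−1)θ, so θ = 1020/(k−1).
Need P(X < 2610) = 0.95 with θ tied to k this way. Start at k = 2, θ = 1020: P(X<2610) ≈ 0.725.
Too low — raise k to concentrate. Iterating converges to k ≈ 4.07.
Then θ = 1020/(4.07−1) ≈ 332.

k ≈ 4.07, θ ≈ 332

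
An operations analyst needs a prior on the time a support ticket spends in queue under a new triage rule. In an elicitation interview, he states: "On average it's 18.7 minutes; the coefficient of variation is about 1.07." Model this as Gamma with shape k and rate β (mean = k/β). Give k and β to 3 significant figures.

For Gamma(k, rate β): mean = k/β, variance = k/β², so CV = 1/√k.
CV = 1.07, hence k = 1/CV² = 0.873.
Then β = k/mean = 0.873/18.7 = 0.0467.

k ≈ 0.873, β ≈ 0.0467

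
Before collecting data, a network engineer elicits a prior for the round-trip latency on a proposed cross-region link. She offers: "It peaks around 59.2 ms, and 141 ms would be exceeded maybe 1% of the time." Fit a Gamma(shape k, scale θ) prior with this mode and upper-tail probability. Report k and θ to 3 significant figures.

k ≈ 7.3, θ ≈ 9.4

Gamma(k,θ) with k>1 has mode (k−1)θ, so θ = 59.2/(k−1).
Need P(X < 141) = 0.99 with θ tied to k this way. Start at k = 2, θ = 59.2: P(X<141) ≈ 0.688.
Too low — raise k to concentrate. Iterating converges to k ≈ 7.3.
Then θ = 59.2/(7.3−1) ≈ 9.4.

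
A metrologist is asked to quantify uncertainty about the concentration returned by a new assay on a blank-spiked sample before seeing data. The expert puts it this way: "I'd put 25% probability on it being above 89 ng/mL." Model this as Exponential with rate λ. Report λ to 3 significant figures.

λ ≈ 0.0156

P(T > 89.0) = e^(−λ·89.0) = 0.25, so λ = −ln(0.25)/89.0 = 0.0156.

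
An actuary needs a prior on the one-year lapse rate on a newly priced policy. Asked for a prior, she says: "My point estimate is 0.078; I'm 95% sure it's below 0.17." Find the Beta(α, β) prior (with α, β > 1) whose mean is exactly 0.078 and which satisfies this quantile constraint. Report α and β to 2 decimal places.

α ≈ 2.35, β ≈ 27.83

With mean 0.078 fixed, write α = 0.078s, β = 0.922s where s = α+β.
Need P(θ < 0.17) = 0.95 under Beta(0.078s, 0.922s). Normal approximation: (q−m)/√(m(1−m)/s) ≈ z_{0.95} = 1.64, so s ≈ 0.078·0.922·(1.64)²/(0.17−0.078)² = 23.0.
At s = 23.0: P(θ<0.17) ≈ 0.931. Adjusting to match 0.95 gives s ≈ 30.18.
So α = 0.078·30.18 ≈ 2.35, β = 0.922·30.18 ≈ 27.83.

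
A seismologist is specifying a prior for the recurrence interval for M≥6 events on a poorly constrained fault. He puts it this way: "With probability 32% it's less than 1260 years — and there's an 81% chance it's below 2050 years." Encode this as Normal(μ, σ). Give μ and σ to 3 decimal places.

μ = 1534.586, σ = 587.101

For Normal(μ,σ), the p-quantile is μ + z_p·σ. Here z_{0.32} = -0.4677, z_{0.81} = 0.8779.
So 1260 = μ − 0.4677σ and 2050 = μ + 0.8779σ.
Subtracting: σ = (2050 − 1260)/(0.8779 − (-0.4677)) = 587.101.
Then μ = 1260 − (-0.4677)·587.101 = 1534.586.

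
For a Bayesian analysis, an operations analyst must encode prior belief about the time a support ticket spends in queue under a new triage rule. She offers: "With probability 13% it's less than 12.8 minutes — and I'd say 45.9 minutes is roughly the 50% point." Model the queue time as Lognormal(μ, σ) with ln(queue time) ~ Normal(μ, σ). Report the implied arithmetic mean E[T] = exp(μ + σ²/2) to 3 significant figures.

E[T] ≈ 87.3 minutes

If T ~ Lognormal(μ,σ) then ln T ~ Normal(μ,σ), so the p-quantile of ln T is μ + z_p·σ.
ln(12.8) = 2.549 and ln(45.9) = 3.826; z_{0.13} = -1.126, z_{0.5} = 0.
σ = (3.826 − 2.549)/(0 − (-1.126)) = 1.134.
μ = 2.549 − (-1.126)·1.134 = 3.826.
E[T] = exp(μ + σ²/2) = exp(3.826 + 0.6427) = 87.3 minutes.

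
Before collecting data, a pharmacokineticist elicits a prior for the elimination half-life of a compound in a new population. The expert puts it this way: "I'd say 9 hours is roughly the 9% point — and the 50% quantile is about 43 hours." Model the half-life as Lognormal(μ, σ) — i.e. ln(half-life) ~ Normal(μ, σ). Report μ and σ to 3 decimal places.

μ ≈ 3.761, σ ≈ 1.166

If T ~ Lognormal(μ,σ) then ln T ~ Normal(μ,σ), so the p-quantile of ln T is μ + z_p·σ.
ln(9) = 2.197 and ln(43) = 3.761; z_{0.09} = -1.341, z_{0.5} = 0.
σ = (3.761 − 2.197)/(0 − (-1.341)) = 1.166.
μ = 2.197 − (-1.341)·1.166 = 3.761.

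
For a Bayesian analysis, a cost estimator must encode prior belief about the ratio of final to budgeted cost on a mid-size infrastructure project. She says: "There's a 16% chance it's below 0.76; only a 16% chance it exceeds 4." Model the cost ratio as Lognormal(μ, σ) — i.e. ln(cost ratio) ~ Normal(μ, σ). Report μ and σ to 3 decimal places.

If T ~ Lognormal(μ,σ) then ln T ~ Normal(μ,σ), so the p-quantile of ln T is μ + z_p·σ.
ln(0.76) = -0.2744 and ln(4) = 1.386; z_{0.16} = -0.9945, z_{0.84} = 0.9945.
σ = (1.386 − -0.2744)/(0.9945 − (-0.9945)) = 0.835.
μ = -0.2744 − (-0.9945)·0.835 = 0.556.

μ ≈ 0.556, σ ≈ 0.835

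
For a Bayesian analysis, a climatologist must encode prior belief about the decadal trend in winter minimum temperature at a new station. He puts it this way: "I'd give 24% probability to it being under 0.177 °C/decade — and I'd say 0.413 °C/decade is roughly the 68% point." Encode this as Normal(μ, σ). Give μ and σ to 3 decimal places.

The p-quantile of Normal(μ,σ) is μ + z_p·σ, with z_{0.24} = -0.7063 and z_{0.68} = 0.4677.
Eliminate σ: μ = (z₂·x₁ − z₁·x₂)/(z₂ − z₁) = (0.4677·0.177 − (-0.7063)·0.413)/1.174 = 0.319.
Then σ = (x₂ − x₁)/(z₂ − z₁) = (0.413 − 0.177)/1.174 = 0.201.

μ = 0.319, σ = 0.201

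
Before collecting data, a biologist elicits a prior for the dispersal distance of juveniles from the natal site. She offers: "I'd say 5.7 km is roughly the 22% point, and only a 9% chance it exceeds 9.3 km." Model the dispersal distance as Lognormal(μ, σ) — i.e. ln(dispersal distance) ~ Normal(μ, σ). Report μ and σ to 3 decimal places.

μ ≈ 1.919, σ ≈ 0.232

If T ~ Lognormal(μ,σ) then ln T ~ Normal(μ,σ), so the p-quantile of ln T is μ + z_p·σ.
ln(5.7) = 1.74 and ln(9.3) = 2.23; z_{0.22} = -0.7722, z_{0.91} = 1.341.
σ = (2.23 − 1.74)/(1.341 − (-0.7722)) = 0.232.
μ = 1.74 − (-0.7722)·0.232 = 1.919.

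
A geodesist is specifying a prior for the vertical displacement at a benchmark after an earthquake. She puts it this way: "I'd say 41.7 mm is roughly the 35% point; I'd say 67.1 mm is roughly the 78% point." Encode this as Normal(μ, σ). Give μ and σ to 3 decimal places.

The p-quantile of Normal(μ,σ) is μ + z_p·σ, with z_{0.35} = -0.3853 and z_{0.78} = 0.7722.
Eliminate σ: μ = (z₂·x₁ − z₁·x₂)/(z₂ − z₁) = (0.7722·41.7 − (-0.3853)·67.1)/1.158 = 50.155.
Then σ = (x₂ − x₁)/(z₂ − z₁) = (67.1 − 41.7)/1.158 = 21.944.

μ = 50.155, σ = 21.944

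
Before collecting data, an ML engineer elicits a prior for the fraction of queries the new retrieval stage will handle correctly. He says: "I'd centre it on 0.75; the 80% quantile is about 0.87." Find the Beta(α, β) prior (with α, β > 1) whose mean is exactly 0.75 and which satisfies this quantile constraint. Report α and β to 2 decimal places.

With mean 0.75 fixed, write α = 0.75s, β = 0.25s where s = α+β.
Need P(θ < 0.87) = 0.8 under Beta(0.75s, 0.25s). Normal approximation: (q−m)/√(m(1−m)/s) ≈ z_{0.8} = 0.842, so s ≈ 0.75·0.25·(0.842)²/(0.87−0.75)² = 9.2.
At s = 9.2: P(θ<0.87) ≈ 0.795. Adjusting to match 0.8 gives s ≈ 9.51.
So α = 0.75·9.51 ≈ 7.13, β = 0.25·9.51 ≈ 2.38.

α ≈ 7.13, β ≈ 2.38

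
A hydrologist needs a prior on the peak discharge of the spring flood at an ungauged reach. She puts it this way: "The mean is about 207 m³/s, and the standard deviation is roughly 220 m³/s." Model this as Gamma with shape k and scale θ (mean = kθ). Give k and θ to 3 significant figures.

k ≈ 0.885, θ ≈ 234

For Gamma(k, scale θ): mean = kθ, variance = kθ², so CV = 1/√k.
CV = SD/mean = 220/207 = 1.063, hence k = 1/CV² = 0.885.
Then θ = mean/k = 207/0.885 = 234.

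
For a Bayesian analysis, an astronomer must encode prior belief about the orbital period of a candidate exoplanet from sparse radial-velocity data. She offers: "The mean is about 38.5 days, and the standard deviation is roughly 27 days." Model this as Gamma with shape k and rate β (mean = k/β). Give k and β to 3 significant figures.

For Gamma(k, rate β): mean = k/β, variance = k/β², so CV = 1/√k.
CV = SD/mean = 27/38.5 = 0.7013, hence k = 1/CV² = 2.03.
Then β = k/mean = 2.03/38.5 = 0.0528.

k ≈ 2.03, β ≈ 0.0528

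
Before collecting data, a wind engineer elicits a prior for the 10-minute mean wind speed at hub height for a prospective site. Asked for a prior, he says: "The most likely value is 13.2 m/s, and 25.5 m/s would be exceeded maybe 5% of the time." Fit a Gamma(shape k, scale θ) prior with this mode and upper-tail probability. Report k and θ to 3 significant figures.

Gamma(k,θ) with k>1 has mode (k−1)θ, so θ = 13.2/(k−1).
Need P(X < 25.5) = 0.95 with θ tied to k this way. Start at k = 2, θ = 13.2: P(X<25.5) ≈ 0.575.
Too low — raise k to concentrate. Iterating converges to k ≈ 7.41.
Then θ = 13.2/(7.41−1) ≈ 2.06.

k ≈ 7.41, θ ≈ 2.06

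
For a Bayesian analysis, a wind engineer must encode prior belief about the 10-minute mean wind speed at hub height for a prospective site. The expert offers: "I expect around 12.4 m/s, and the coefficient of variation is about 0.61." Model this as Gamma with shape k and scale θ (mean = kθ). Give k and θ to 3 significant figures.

k ≈ 2.69, θ ≈ 4.61

For Gamma(k, scale θ): mean = kθ, variance = kθ², so CV = 1/√k.
CV = 0.61, hence k = 1/CV² = 2.69.
Then θ = mean/k = 12.4/2.69 = 4.61.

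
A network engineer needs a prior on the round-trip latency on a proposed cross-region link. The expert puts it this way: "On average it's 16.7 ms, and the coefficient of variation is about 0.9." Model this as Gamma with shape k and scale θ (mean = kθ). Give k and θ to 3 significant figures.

For Gamma(k, scale θ): mean = kθ, variance = kθ², so CV = 1/√k.
CV = 0.9, hence k = 1/CV² = 1.23.
Then θ = mean/k = 16.7/1.23 = 13.5.

k ≈ 1.23, θ ≈ 13.5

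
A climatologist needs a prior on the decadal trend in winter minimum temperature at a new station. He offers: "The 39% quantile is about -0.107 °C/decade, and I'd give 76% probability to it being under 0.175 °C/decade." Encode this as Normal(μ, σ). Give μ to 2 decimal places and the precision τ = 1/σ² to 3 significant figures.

The p-quantile of Normal(μ,σ) is μ + z_p·σ, with z_{0.39} = -0.2793 and z_{0.76} = 0.7063.
Eliminate σ: μ = (z₂·x₁ − z₁·x₂)/(z₂ − z₁) = (0.7063·-0.107 − (-0.2793)·0.175)/0.9856 = -0.03.
Then σ = (x₂ − x₁)/(z₂ − z₁) = (0.175 − -0.107)/0.9856 = 0.29.
Precision τ = 1/σ² = 1/0.2861² = 12.2.

μ = -0.03, τ = 12.2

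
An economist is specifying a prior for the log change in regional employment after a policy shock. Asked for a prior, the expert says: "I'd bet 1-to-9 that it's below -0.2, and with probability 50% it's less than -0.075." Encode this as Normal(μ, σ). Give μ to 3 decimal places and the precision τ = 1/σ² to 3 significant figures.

For Normal(μ,σ), the p-quantile is μ + z_p·σ. Here z_{0.1} = -1.282, z_{0.5} = 0.
So -0.2 = μ − 1.282σ and -0.075 = μ + 0σ.
Subtracting: σ = (-0.075 − -0.2)/(0 − (-1.282)) = 0.098.
Then μ = -0.2 − (-1.282)·0.098 = -0.075.
Precision τ = 1/σ² = 1/0.09754² = 105.

μ = -0.075, τ = 105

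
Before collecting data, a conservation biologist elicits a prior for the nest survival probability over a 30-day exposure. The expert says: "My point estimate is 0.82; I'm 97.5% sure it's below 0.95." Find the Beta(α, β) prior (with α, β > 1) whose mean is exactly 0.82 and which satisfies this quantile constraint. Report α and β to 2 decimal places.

With mean 0.82 fixed, write α = 0.82s, β = 0.18s where s = α+β.
Need P(θ < 0.95) = 0.975 under Beta(0.82s, 0.18s). Normal approximation: (q−m)/√(m(1−m)/s) ≈ z_{0.975} = 1.96, so s ≈ 0.82·0.18·(1.96)²/(0.95−0.82)² = 33.6.
At s = 33.6: P(θ<0.95) ≈ 0.995. Adjusting to match 0.975 gives s ≈ 20.34.
So α = 0.82·20.34 ≈ 16.68, β = 0.18·20.34 ≈ 3.66.

α ≈ 16.68, β ≈ 3.66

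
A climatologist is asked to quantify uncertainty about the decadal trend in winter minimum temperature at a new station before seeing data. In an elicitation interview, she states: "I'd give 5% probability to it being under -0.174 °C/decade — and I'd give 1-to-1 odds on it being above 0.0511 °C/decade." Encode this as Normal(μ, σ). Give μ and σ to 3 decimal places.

For Normal(μ,σ), the p-quantile is μ + z_p·σ. Here z_{0.05} = -1.645, z_{0.5} = 0.
So -0.174 = μ − 1.645σ and 0.0511 = μ + 0σ.
Subtracting: σ = (0.0511 − -0.174)/(0 − (-1.645)) = 0.137.
Then μ = -0.174 − (-1.645)·0.137 = 0.051.

μ = 0.051, σ = 0.137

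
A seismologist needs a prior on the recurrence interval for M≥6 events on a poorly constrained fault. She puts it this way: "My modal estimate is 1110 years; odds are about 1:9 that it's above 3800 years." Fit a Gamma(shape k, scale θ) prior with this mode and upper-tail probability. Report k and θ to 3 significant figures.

k ≈ 2.24, θ ≈ 896

Gamma(k,θ) with k>1 has mode (k−1)θ, so θ = 1110/(k−1).
Need P(X < 3800) = 0.9 with θ tied to k this way. Start at k = 2, θ = 1110: P(X<3800) ≈ 0.856.
Too low — raise k to concentrate. Iterating converges to k ≈ 2.24.
Then θ = 1110/(2.24−1) ≈ 896.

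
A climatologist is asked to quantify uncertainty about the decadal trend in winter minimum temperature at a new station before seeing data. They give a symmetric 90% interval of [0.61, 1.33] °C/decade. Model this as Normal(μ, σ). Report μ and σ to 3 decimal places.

μ = 0.970, σ = 0.219

A symmetric 90% interval runs μ ± z·σ with z = 1.645.
Half-width = 0.36, so σ = 0.36/1.645 = 0.219.
μ is the interval midpoint, 0.970.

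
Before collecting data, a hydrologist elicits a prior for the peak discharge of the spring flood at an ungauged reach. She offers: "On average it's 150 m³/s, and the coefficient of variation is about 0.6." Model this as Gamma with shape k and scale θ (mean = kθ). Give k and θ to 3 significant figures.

For Gamma(k, scale θ): mean = kθ, variance = kθ², so CV = 1/√k.
CV = 0.6, hence k = 1/CV² = 2.78.
Then θ = mean/k = 150/2.78 = 54.

k ≈ 2.78, θ ≈ 54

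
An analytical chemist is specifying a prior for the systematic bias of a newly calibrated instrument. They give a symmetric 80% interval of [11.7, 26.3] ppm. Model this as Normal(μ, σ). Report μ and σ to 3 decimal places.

μ = 19.000, σ = 5.696

A symmetric 80% interval runs μ ± z·σ with z = 1.282.
Half-width = 7.3, so σ = 7.3/1.282 = 5.696.
μ is the interval midpoint, 19.000.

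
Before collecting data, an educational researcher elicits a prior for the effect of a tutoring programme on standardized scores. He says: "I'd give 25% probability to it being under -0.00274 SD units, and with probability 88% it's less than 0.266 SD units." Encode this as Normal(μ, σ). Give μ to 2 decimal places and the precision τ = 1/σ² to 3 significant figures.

μ = 0.10, τ = 47.4

For Normal(μ,σ), the p-quantile is μ + z_p·σ. Here z_{0.25} = -0.6745, z_{0.88} = 1.175.
So -0.00274 = μ − 0.6745σ and 0.266 = μ + 1.175σ.
Subtracting: σ = (0.266 − -0.00274)/(1.175 − (-0.6745)) = 0.15.
Then μ = -0.00274 − (-0.6745)·0.15 = 0.10.
Precision τ = 1/σ² = 1/0.1453² = 47.4.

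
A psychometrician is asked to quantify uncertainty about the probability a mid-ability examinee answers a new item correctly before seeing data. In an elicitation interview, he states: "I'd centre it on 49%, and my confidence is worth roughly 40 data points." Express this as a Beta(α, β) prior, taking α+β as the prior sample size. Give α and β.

Under the effective-sample-size interpretation, Beta(α, β) has prior mean α/(α+β) and prior sample size α+β.
So α+β = 40 and α/(α+β) = 0.49, giving α = 0.49·40 = 19.6 and β = 40 − 19.6 = 20.4.

α = 19.6, β = 20.4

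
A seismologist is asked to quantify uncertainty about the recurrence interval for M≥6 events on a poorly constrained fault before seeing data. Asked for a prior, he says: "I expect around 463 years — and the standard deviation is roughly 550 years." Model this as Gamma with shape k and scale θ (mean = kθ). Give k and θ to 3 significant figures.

k ≈ 0.709, θ ≈ 653

For Gamma(k, scale θ): mean = kθ, variance = kθ², so CV = 1/√k.
CV = SD/mean = 550/463 = 1.188, hence k = 1/CV² = 0.709.
Then θ = mean/k = 463/0.709 = 653.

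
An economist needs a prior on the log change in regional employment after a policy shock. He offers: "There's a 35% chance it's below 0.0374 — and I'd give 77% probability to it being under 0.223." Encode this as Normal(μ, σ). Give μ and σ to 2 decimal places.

μ = 0.10, σ = 0.17

The p-quantile of Normal(μ,σ) is μ + z_p·σ, with z_{0.35} = -0.3853 and z_{0.77} = 0.7388.
Eliminate σ: μ = (z₂·x₁ − z₁·x₂)/(z₂ − z₁) = (0.7388·0.0374 − (-0.3853)·0.223)/1.124 = 0.10.
Then σ = (x₂ − x₁)/(z₂ − z₁) = (0.223 − 0.0374)/1.124 = 0.17.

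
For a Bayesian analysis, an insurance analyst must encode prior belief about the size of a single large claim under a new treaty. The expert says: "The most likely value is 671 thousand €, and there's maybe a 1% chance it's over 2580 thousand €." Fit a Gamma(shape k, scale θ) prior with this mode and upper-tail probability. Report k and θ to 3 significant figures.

Gamma(k,θ) with k>1 has mode (k−1)θ, so θ = 671/(k−1).
Need P(X < 2580) = 0.99 with θ tied to k this way. Start at k = 2, θ = 671: P(X<2580) ≈ 0.896.
Too low — raise k to concentrate. Iterating converges to k ≈ 3.33.
Then θ = 671/(3.33−1) ≈ 288.

k ≈ 3.33, θ ≈ 288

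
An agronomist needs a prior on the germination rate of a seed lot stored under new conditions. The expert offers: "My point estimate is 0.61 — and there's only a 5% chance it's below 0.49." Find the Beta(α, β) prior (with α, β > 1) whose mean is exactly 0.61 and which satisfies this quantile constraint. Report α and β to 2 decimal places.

α ≈ 28.00, β ≈ 17.90

With mean 0.61 fixed, write α = 0.61s, β = 0.39s where s = α+β.
Need P(θ < 0.49) = 0.05 under Beta(0.61s, 0.39s). Normal approximation: (q−m)/√(m(1−m)/s) ≈ z_{0.05} = -1.64, so s ≈ 0.61·0.39·(-1.64)²/(0.49−0.61)² = 44.7.
At s = 44.7: P(θ<0.49) ≈ 0.052. Adjusting to match 0.05 gives s ≈ 45.90.
So α = 0.61·45.90 ≈ 28.00, β = 0.39·45.90 ≈ 17.90.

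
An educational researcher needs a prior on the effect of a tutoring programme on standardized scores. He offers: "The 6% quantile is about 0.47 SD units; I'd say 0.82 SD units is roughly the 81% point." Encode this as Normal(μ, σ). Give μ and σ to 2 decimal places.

For Normal(μ,σ), the p-quantile is μ + z_p·σ. Here z_{0.06} = -1.555, z_{0.81} = 0.8779.
So 0.47 = μ − 1.555σ and 0.82 = μ + 0.8779σ.
Subtracting: σ = (0.82 − 0.47)/(0.8779 − (-1.555)) = 0.14.
Then μ = 0.47 − (-1.555)·0.14 = 0.69.

μ = 0.69, σ = 0.14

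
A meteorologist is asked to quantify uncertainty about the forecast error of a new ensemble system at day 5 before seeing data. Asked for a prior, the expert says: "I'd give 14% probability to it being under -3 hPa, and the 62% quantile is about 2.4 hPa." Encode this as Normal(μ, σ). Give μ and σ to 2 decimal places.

The p-quantile of Normal(μ,σ) is μ + z_p·σ, with z_{0.14} = -1.08 and z_{0.62} = 0.3055.
Eliminate σ: μ = (z₂·x₁ − z₁·x₂)/(z₂ − z₁) = (0.3055·-3 − (-1.08)·2.4)/1.386 = 1.21.
Then σ = (x₂ − x₁)/(z₂ − z₁) = (2.4 − -3)/1.386 = 3.90.

μ = 1.21, σ = 3.90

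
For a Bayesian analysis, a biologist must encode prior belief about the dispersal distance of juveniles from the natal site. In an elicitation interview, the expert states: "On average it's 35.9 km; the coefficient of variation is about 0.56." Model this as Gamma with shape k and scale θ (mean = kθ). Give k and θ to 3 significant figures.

For Gamma(k, scale θ): mean = kθ, variance = kθ², so CV = 1/√k.
CV = 0.56, hence k = 1/CV² = 3.19.
Then θ = mean/k = 35.9/3.19 = 11.3.

k ≈ 3.19, θ ≈ 11.3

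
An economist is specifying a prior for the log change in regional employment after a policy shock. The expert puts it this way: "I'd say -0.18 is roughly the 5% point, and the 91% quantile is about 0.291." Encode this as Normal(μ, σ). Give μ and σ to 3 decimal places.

μ = 0.079, σ = 0.158

For Normal(μ,σ), the p-quantile is μ + z_p·σ. Here z_{0.05} = -1.645, z_{0.91} = 1.341.
So -0.18 = μ − 1.645σ and 0.291 = μ + 1.341σ.
Subtracting: σ = (0.291 − -0.18)/(1.341 − (-1.645)) = 0.158.
Then μ = -0.18 − (-1.645)·0.158 = 0.079.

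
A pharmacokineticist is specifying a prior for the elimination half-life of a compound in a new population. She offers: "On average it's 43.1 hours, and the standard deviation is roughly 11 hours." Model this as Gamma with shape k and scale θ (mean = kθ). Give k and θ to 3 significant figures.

k ≈ 15.4, θ ≈ 2.81

For Gamma(k, scale θ): mean = kθ, variance = kθ², so CV = 1/√k.
CV = SD/mean = 11/43.1 = 0.2552, hence k = 1/CV² = 15.4.
Then θ = mean/k = 43.1/15.4 = 2.81.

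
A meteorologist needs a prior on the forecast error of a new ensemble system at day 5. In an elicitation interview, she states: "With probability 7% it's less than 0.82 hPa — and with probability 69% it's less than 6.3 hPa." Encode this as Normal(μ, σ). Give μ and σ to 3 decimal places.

For Normal(μ,σ), the p-quantile is μ + z_p·σ. Here z_{0.07} = -1.476, z_{0.69} = 0.4959.
So 0.82 = μ − 1.476σ and 6.3 = μ + 0.4959σ.
Subtracting: σ = (6.3 − 0.82)/(0.4959 − (-1.476)) = 2.779.
Then μ = 0.82 − (-1.476)·2.779 = 4.922.

μ = 4.922, σ = 2.779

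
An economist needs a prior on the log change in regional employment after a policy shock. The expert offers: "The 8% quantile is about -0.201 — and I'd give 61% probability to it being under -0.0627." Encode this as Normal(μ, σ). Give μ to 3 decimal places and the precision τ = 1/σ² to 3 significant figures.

For Normal(μ,σ), the p-quantile is μ + z_p·σ. Here z_{0.08} = -1.405, z_{0.61} = 0.2793.
So -0.201 = μ − 1.405σ and -0.0627 = μ + 0.2793σ.
Subtracting: σ = (-0.0627 − -0.201)/(0.2793 − (-1.405)) = 0.082.
Then μ = -0.201 − (-1.405)·0.082 = -0.086.
Precision τ = 1/σ² = 1/0.08211² = 148.

μ = -0.086, τ = 148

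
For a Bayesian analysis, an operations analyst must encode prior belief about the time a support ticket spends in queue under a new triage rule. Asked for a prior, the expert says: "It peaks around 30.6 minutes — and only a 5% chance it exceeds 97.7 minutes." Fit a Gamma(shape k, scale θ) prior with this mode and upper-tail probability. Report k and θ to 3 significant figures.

Gamma(k,θ) with k>1 has mode (k−1)θ, so θ = 30.6/(k−1).
Need P(X < 97.7) = 0.95 with θ tied to k this way. Start at k = 2, θ = 30.6: P(X<97.7) ≈ 0.828.
Too low — raise k to concentrate. Iterating converges to k ≈ 2.95.
Then θ = 30.6/(2.95−1) ≈ 15.7.

k ≈ 2.95, θ ≈ 15.7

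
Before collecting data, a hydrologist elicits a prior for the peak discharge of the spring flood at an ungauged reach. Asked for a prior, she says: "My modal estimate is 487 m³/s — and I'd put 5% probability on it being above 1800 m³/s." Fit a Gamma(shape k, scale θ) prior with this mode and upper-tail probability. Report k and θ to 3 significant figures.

Gamma(k,θ) with k>1 has mode (k−1)θ, so θ = 487/(k−1).
Need P(X < 1800) = 0.95 with θ tied to k this way. Start at k = 2, θ = 487: P(X<1800) ≈ 0.883.
Too low — raise k to concentrate. Iterating converges to k ≈ 2.5.
Then θ = 487/(2.5−1) ≈ 326.

k ≈ 2.5, θ ≈ 326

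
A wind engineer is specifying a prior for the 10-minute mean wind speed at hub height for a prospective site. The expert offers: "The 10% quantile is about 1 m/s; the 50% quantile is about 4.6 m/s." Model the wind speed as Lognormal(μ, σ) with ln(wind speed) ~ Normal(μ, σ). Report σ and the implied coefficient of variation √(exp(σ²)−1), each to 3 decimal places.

σ ≈ 1.191, CV ≈ 1.769

If T ~ Lognormal(μ,σ) then ln T ~ Normal(μ,σ), so the p-quantile of ln T is μ + z_p·σ.
ln(1) = 0 and ln(4.6) = 1.526; z_{0.1} = -1.282, z_{0.5} = 0.
σ = (1.526 − 0)/(0 − (-1.282)) = 1.191.
μ = 0 − (-1.282)·1.191 = 1.526.
CV = √(exp(σ²)−1) = √(exp(1.4180)−1) = 1.769.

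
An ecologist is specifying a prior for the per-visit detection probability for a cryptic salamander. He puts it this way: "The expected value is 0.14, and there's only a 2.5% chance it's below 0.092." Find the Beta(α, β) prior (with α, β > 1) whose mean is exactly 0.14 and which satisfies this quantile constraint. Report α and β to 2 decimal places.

With mean 0.14 fixed, write α = 0.14s, β = 0.86s where s = α+β.
Need P(θ < 0.092) = 0.025 under Beta(0.14s, 0.86s). Normal approximation: (q−m)/√(m(1−m)/s) ≈ z_{0.025} = -1.96, so s ≈ 0.14·0.86·(-1.96)²/(0.092−0.14)² = 200.7.
At s = 200.7: P(θ<0.092) ≈ 0.016. Adjusting to match 0.025 gives s ≈ 168.61.
So α = 0.14·168.61 ≈ 23.61, β = 0.86·168.61 ≈ 145.01.

α ≈ 23.61, β ≈ 145.01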